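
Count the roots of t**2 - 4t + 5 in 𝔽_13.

Write f(t) = t**2 - 4t + 5.
Evaluate at each of the 13 elements of 𝔽_13:
f(0) = 5; f(1) = 2; f(2) = 1; f(3) = 2; f(4) = 5; f(5) = 10; f(6) = 4; f(7) = 0 → root; f(8) = 11; f(9) = 11; f(10) = 0 → root; f(11) = 4; f(12) = 10.
Roots: {7, 10}.

2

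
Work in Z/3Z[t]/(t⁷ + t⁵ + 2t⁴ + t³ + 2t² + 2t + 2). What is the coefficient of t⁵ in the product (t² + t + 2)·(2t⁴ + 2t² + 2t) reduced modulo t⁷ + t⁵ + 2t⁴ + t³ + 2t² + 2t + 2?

Multiply in Z/3Z[t]: (t² + t + 2)·(2t⁴ + 2t² + 2t) = 2t⁶ + 2t⁵ + t³ + t.
Reduced: 2t⁶ + 2t⁵ + t³ + t.

2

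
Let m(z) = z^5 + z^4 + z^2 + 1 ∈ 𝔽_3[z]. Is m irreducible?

Yes

Check for roots in 𝔽_3: m(0) = 1; m(1) = 1; m(2) = 2.
No roots, so no linear factors.
Monic irreducibles of degree 2 over GF(3): z^2 + 1, z^2 + z + 2, z^2 + 2z + 2.
None of them divide m (all give nonzero remainder).
No irreducible factor of degree ≤ 2 exists, so m is irreducible over GF(3).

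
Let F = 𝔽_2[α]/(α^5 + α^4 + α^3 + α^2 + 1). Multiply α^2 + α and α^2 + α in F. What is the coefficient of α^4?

1

Multiply in 𝔽_2[α]: (α^2 + α)·(α^2 + α) = α^4 + α^2.
Reduced: α^4 + α^2.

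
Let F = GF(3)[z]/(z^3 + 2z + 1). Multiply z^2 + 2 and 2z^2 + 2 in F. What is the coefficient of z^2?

2

Multiply in GF(3)[z]: (z^2 + 2)·(2z^2 + 2) = 2z^4 + 1.
Reduce using z^3 ≡ z + 2 (mod z^3 + 2z + 1).
Reduced: 2z^2 + z + 1.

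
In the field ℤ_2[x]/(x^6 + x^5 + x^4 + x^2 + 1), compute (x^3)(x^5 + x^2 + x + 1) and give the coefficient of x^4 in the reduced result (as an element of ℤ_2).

0

Multiply in ℤ_2[x]: (x^3)·(x^5 + x^2 + x + 1) = x^8 + x^5 + x^4 + x^3.
Reduce using x^6 ≡ x^5 + x^4 + x^2 + 1 (mod x^6 + x^5 + x^4 + x^2 + 1).
Reduced: x^2 + x.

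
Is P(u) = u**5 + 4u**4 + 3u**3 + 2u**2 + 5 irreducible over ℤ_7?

No

Check for roots in ℤ_7: P(0) = 5; P(1) = 1; P(2) = 0 → root; P(3) = 6; P(4) = 2; P(5) = 0 → root; P(6) = 0 → root.
P(2) = 0, so (u − 2) divides P(u); P is reducible.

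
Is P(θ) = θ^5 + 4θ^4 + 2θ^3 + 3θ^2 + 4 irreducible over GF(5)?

Yes

Check for roots in GF(5): P(0) = 4; P(1) = 4; P(2) = 3; P(3) = 2; P(4) = 3.
No roots, so no linear factors.
Degree-2 irreducible divisors: test the 10 monic irreducibles of degree 2 over GF(5).
None of them divide P (all give nonzero remainder).
No irreducible factor of degree ≤ 2 exists, so P is irreducible over GF(5).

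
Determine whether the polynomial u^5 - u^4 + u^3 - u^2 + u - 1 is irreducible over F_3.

No

Write f(u) = u^5 - u^4 + u^3 - u^2 + u - 1.
Check for roots in F_3: f(0) = 2; f(1) = 0 → root; f(2) = 0 → root.
f(1) = 0, so (u − 1) divides f(u); f is reducible.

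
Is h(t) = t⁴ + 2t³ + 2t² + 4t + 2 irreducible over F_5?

Check for roots in F_5: h(0) = 2; h(1) = 1; h(2) = 0 → root; h(3) = 2; h(4) = 4.
h(2) = 0, so (t − 2) divides h(t); h is reducible.

No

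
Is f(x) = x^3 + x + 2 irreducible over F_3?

Check for roots in F_3: f(0) = 2; f(1) = 1; f(2) = 0 → root.
f(2) = 0, so (x − 2) divides f(x); f is reducible.

No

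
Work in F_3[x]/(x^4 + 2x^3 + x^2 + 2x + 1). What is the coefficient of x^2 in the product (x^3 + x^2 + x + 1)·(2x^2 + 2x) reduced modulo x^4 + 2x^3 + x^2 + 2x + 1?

Multiply in F_3[x]: (x^3 + x^2 + x + 1)·(2x^2 + 2x) = 2x^5 + x^4 + x^3 + x^2 + 2x.
Reduce using x^4 ≡ x^3 + 2x^2 + x + 2 (mod x^4 + 2x^3 + x^2 + 2x + 1).
Reduced: 2x^3.

0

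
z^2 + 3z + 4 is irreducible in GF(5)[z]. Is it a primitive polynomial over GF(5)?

Write f(z) = z^2 + 3z + 4.
|GF(5^2)^×| = 5^2 − 1 = 24. Prime factorization: 24 = 2^3·3.
f is primitive ⇔ z has order 24 in GF(5)[z]/(f), i.e. z^(24/q) ≠ 1 for each prime q | 24.
z^(12) mod f = 1
z^(8) mod f = 3z + 4.
Since z^(12) = 1, the order of z divides 12 < 24; not primitive.

No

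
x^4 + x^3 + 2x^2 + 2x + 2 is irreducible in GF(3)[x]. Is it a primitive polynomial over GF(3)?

Write f(x) = x^4 + x^3 + 2x^2 + 2x + 2.
|GF(3^4)^×| = 3^4 − 1 = 80. Prime factorization: 80 = 2^4·5.
f is primitive ⇔ x has order 80 in GF(3)[x]/(f), i.e. x^(80/q) ≠ 1 for each prime q | 80.
x^(40) mod f = 2.
x^(16) mod f = x^2 + x.
None equal 1, so x has full order 80; f is primitive.

Yes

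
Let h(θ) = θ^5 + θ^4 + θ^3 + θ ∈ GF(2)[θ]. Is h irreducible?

No

Check for roots in GF(2): h(0) = 0 → root; h(1) = 0 → root.
h(0) = 0, so (θ) divides h(θ); h is reducible.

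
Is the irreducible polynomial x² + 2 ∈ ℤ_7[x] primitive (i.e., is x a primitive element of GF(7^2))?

Write f(x) = x² + 2.
|GF(7^2)^×| = 7^2 − 1 = 48. Prime factorization: 48 = 2^4·3.
f is primitive ⇔ x has order 48 in GF(7)[x]/(f), i.e. x^(48/q) ≠ 1 for each prime q | 48.
x^(24) mod f = 1
x^(16) mod f = 4.
Since x^(24) = 1, the order of x divides 24 < 48; not primitive.

No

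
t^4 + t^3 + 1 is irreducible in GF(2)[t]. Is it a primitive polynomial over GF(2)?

Write f(t) = t^4 + t^3 + 1.
|GF(2^4)^×| = 2^4 − 1 = 15. Prime factorization: 15 = 3·5.
f is primitive ⇔ t has order 15 in GF(2)[t]/(f), i.e. t^(15/q) ≠ 1 for each prime q | 15.
t^(5) mod f = t^3 + t + 1.
t^(3) mod f = t^3.
None equal 1, so t has full order 15; f is primitive.

Yes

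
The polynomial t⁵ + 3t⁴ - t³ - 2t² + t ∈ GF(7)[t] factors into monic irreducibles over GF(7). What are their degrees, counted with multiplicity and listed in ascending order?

1, 1, 1, 2

Write g(t) = t⁵ + 3t⁴ - t³ - 2t² + t.
Linear factors from roots: (t), (t + 2), (t + 1).
Complete factorization: g(t) = (t)·(t + 1)·(t + 2)·(t² - 3).
Factor degrees with multiplicity: 1 + 1 + 1 + 2 = 5.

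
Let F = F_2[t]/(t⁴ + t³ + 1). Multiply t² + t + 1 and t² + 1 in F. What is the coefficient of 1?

Multiply in F_2[t]: (t² + t + 1)·(t² + 1) = t⁴ + t³ + t + 1.
Reduce using t⁴ ≡ t³ + 1 (mod t⁴ + t³ + 1).
Reduced: t.

0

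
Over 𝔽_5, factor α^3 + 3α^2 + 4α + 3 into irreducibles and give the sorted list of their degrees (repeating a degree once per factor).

3

Write f(α) = α^3 + 3α^2 + 4α + 3.
Roots in 𝔽_5: f(0) = 3; f(1) = 1; f(2) = 1; f(3) = 4; f(4) = 1.
Complete factorization: f(α) = (α^3 + 3α^2 + 4α + 3).
Factor degrees with multiplicity: 3 = 3.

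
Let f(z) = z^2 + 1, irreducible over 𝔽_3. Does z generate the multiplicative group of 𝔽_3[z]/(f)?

|GF(3^2)^×| = 3^2 − 1 = 8. Prime factorization: 8 = 2^3.
f is primitive ⇔ z has order 8 in GF(3)[z]/(f), i.e. z^(8/q) ≠ 1 for each prime q | 8.
z^(4) mod f = 1
Since z^(4) = 1, the order of z divides 4 < 8; not primitive.

No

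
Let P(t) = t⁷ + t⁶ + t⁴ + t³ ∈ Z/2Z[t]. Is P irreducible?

No

Check for roots in Z/2Z: P(0) = 0 → root; P(1) = 0 → root.
P(0) = 0, so (t) divides P(t); P is reducible.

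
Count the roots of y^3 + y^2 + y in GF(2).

1

Write P(y) = y^3 + y^2 + y.
Evaluate at each of the 2 elements of GF(2):
P(0) = 0 → root; P(1) = 1.
Roots: {0}.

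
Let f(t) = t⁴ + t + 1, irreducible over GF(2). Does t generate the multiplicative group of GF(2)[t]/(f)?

Yes

|GF(2^4)^×| = 2^4 − 1 = 15. Prime factorization: 15 = 3·5.
f is primitive ⇔ t has order 15 in GF(2)[t]/(f), i.e. t^(15/q) ≠ 1 for each prime q | 15.
t^(5) mod f = t² + t.
t^(3) mod f = t³.
None equal 1, so t has full order 15; f is primitive.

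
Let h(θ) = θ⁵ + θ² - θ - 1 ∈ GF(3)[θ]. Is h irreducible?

Check for roots in GF(3): h(0) = 2; h(1) = 0 → root; h(2) = 0 → root.
h(1) = 0, so (θ − 1) divides h(θ); h is reducible.

No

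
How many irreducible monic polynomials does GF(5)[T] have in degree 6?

2580

Gauss's count: N_{5}(6) = (1/6) Σ_{d|6} μ(6/d)·5^d.
Divisors of 6: 1, 2, 3, 6; μ(6/d) for each: 1, -1, -1, 1.
Σ = 5^1 − 5^2 − 5^3 + 5^6 = 15480.
N = 15480/6 = 2580.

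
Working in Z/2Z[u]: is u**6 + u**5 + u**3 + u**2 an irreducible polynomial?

No

Write g(u) = u**6 + u**5 + u**3 + u**2.
Check for roots in Z/2Z: g(0) = 0 → root; g(1) = 0 → root.
g(0) = 0, so (u) divides g(u); g is reducible.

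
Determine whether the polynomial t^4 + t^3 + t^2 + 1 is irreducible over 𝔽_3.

Yes

Write f(t) = t^4 + t^3 + t^2 + 1.
Check for roots in 𝔽_3: f(0) = 1; f(1) = 1; f(2) = 2.
No roots, so no linear factors.
Monic irreducibles of degree 2 over GF(3): t^2 + 1, t^2 + t - 1, t^2 - t - 1.
None of them divide f (all give nonzero remainder).
No irreducible factor of degree ≤ 2 exists, so f is irreducible over GF(3).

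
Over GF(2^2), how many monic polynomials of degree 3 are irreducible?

The number of monic irreducibles of degree 3 over GF(4) is (1/3)·Σ_{d∣3} μ(3/d) 4^d.
Divisors of 3: 1, 3; μ(3/d) for each: -1, 1.
Σ = − 4^1 + 4^3 = 60.
N = 60/3 = 20.

20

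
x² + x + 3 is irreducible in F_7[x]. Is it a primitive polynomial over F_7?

Write f(x) = x² + x + 3.
|GF(7^2)^×| = 7^2 − 1 = 48. Prime factorization: 48 = 2^4·3.
f is primitive ⇔ x has order 48 in GF(7)[x]/(f), i.e. x^(48/q) ≠ 1 for each prime q | 48.
x^(24) mod f = 6.
x^(16) mod f = 2.
None equal 1, so x has full order 48; f is primitive.

Yes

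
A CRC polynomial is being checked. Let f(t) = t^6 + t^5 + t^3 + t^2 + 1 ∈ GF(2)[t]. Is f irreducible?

Yes

Check for roots in GF(2): f(0) = 1; f(1) = 1.
No roots, so no linear factors.
Monic irreducibles of degree 2 over GF(2): t^2 + t + 1.
None of them divide f (all give nonzero remainder).
Monic irreducibles of degree 3 over GF(2): t^3 + t + 1, t^3 + t^2 + 1.
None of them divide f (all give nonzero remainder).
No irreducible factor of degree ≤ 3 exists, so f is irreducible over GF(2).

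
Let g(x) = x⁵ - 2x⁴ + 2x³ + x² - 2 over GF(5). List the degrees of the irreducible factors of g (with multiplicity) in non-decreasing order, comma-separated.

1, 1, 1, 2

Roots in GF(5): g(0) = 3; g(1) = 0 → root; g(2) = 3; g(3) = 2; g(4) = 4.
Linear factors from roots: (x - 1).
Complete factorization: g(x) = (x - 1)^3·(x² + x + 2).
Factor degrees with multiplicity: 1 + 1 + 1 + 2 = 5.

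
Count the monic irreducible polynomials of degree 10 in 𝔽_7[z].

The number of monic irreducibles of degree 10 over GF(7) is (1/10)·Σ_{d∣10} μ(10/d) 7^d.
Divisors of 10: 1, 2, 5, 10; μ(10/d) for each: 1, -1, -1, 1.
Σ = 7^1 − 7^2 − 7^5 + 7^10 = 282458400.
N = 282458400/10 = 28245840.

28245840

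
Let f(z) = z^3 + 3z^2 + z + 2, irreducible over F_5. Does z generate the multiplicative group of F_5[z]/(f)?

|GF(5^3)^×| = 5^3 − 1 = 124. Prime factorization: 124 = 2^2·31.
f is primitive ⇔ z has order 124 in GF(5)[z]/(f), i.e. z^(124/q) ≠ 1 for each prime q | 124.
z^(62) mod f = 4.
z^(4) mod f = 3z^2 + z + 1.
None equal 1, so z has full order 124; f is primitive.

Yes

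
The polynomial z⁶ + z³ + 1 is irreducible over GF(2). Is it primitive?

Write f(z) = z⁶ + z³ + 1.
|GF(2^6)^×| = 2^6 − 1 = 63. Prime factorization: 63 = 3^2·7.
f is primitive ⇔ z has order 63 in GF(2)[z]/(f), i.e. z^(63/q) ≠ 1 for each prime q | 63.
z^(21) mod f = z³.
z^(9) mod f = 1
Since z^(9) = 1, the order of z divides 9 < 63; not primitive.

No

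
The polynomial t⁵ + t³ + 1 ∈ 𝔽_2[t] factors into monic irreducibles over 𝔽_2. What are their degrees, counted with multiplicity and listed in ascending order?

Write g(t) = t⁵ + t³ + 1.
Roots in 𝔽_2: g(0) = 1; g(1) = 1.
Complete factorization: g(t) = (t⁵ + t³ + 1).
Factor degrees with multiplicity: 5 = 5.

5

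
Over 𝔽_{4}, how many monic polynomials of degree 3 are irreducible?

20

x^(4^3) − x is the product of all monic irreducibles of degree dividing 3; Möbius inversion gives N = (1/3) Σ μ(3/d)·4^d.
Divisors of 3: 1, 3; μ(3/d) for each: -1, 1.
Σ = − 4^1 + 4^3 = 60.
N = 60/3 = 20.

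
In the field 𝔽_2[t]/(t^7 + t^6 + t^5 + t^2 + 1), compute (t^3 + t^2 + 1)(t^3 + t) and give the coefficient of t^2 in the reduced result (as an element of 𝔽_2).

0

Multiply in 𝔽_2[t]: (t^3 + t^2 + 1)·(t^3 + t) = t^6 + t^5 + t^4 + t.
Reduced: t^6 + t^5 + t^4 + t.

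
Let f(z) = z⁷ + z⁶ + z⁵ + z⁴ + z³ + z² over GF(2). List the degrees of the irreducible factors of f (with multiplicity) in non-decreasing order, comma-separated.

1, 1, 1, 2, 2

Roots in GF(2): f(0) = 0 → root; f(1) = 0 → root.
Linear factors from roots: (z), (z + 1).
Complete factorization: f(z) = (z + 1)·(z)^2·(z² + z + 1)^2.
Factor degrees with multiplicity: 1 + 1 + 1 + 2 + 2 = 7.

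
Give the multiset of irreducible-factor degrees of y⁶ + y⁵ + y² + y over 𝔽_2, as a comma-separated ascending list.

1, 1, 1, 1, 1, 1

Write f(y) = y⁶ + y⁵ + y² + y.
Roots in 𝔽_2: f(0) = 0 → root; f(1) = 0 → root.
Linear factors from roots: (y), (y + 1).
Complete factorization: f(y) = (y)·(y + 1)^5.
Factor degrees with multiplicity: 1 + 1 + 1 + 1 + 1 + 1 = 6.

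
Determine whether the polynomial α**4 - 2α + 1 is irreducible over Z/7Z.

Write g(α) = α**4 - 2α + 1.
Check for roots in Z/7Z: g(0) = 1; g(1) = 0 → root; g(2) = 6; g(3) = 6; g(4) = 4; g(5) = 0 → root; g(6) = 4.
g(1) = 0, so (α − 1) divides g(α); g is reducible.

No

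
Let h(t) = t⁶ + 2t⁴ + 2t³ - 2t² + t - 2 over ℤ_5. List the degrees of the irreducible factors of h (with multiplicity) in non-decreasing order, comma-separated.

2, 4

Roots in ℤ_5: h(0) = 3; h(1) = 2; h(2) = 4; h(3) = 3; h(4) = 1.
Complete factorization: h(t) = (t² - 2)·(t⁴ - t² + 2t + 1).
Factor degrees with multiplicity: 2 + 4 = 6.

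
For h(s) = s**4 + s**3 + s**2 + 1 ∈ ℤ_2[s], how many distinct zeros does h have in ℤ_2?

1

Evaluate at each of the 2 elements of ℤ_2:
h(0) = 1; h(1) = 0 → root.
Roots: {1}.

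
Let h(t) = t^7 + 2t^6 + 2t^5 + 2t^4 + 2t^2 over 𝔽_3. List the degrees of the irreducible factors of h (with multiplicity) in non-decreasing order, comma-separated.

1, 1, 1, 1, 3

Roots in 𝔽_3: h(0) = 0 → root; h(1) = 0 → root; h(2) = 0 → root.
Linear factors from roots: (t), (t + 2), (t + 1).
Complete factorization: h(t) = (t + 1)·(t + 2)·(t)^2·(t^3 + 2t^2 + 1).
Factor degrees with multiplicity: 1 + 1 + 1 + 1 + 3 = 7.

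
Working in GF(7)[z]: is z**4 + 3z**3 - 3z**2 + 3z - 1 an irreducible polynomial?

Write P(z) = z**4 + 3z**3 - 3z**2 + 3z - 1.
Check for roots in GF(7): P(0) = 6; P(1) = 3; P(2) = 5; P(3) = 3; P(4) = 5; P(5) = 1; P(6) = 5.
No roots, so no linear factors.
Degree-2 irreducible divisors: test the 21 monic irreducibles of degree 2 over GF(7).
None of them divide P (all give nonzero remainder).
No irreducible factor of degree ≤ 2 exists, so P is irreducible over GF(7).

Yes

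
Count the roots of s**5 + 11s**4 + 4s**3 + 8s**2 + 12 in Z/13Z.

5

Write h(s) = s**5 + 11s**4 + 4s**3 + 8s**2 + 12.
Evaluate at each of the 13 elements of Z/13Z:
h(0) = 12; h(1) = 10; h(2) = 11; h(3) = 0 → root; h(4) = 11; h(5) = 0 → root; h(6) = 4; h(7) = 1; h(8) = 4; h(9) = 12; h(10) = 0 → root; h(11) = 0 → root; h(12) = 0 → root.
Roots: {3, 5, 10, 11, 12}.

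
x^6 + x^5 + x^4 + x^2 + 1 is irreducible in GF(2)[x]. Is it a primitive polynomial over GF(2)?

Write f(x) = x^6 + x^5 + x^4 + x^2 + 1.
|GF(2^6)^×| = 2^6 − 1 = 63. Prime factorization: 63 = 3^2·7.
f is primitive ⇔ x has order 63 in GF(2)[x]/(f), i.e. x^(63/q) ≠ 1 for each prime q | 63.
x^(21) mod f = 1
x^(9) mod f = x^3 + 1.
Since x^(21) = 1, the order of x divides 21 < 63; not primitive.

No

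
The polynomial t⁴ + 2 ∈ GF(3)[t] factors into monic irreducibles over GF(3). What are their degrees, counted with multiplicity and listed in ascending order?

Write h(t) = t⁴ + 2.
Roots in GF(3): h(0) = 2; h(1) = 0 → root; h(2) = 0 → root.
Linear factors from roots: (t + 2), (t + 1).
Complete factorization: h(t) = (t + 1)·(t + 2)·(t² + 1).
Factor degrees with multiplicity: 1 + 1 + 2 = 4.

1, 1, 2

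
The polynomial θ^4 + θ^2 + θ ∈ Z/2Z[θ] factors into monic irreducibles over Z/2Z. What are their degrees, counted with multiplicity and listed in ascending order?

1, 3

Write h(θ) = θ^4 + θ^2 + θ.
Roots in Z/2Z: h(0) = 0 → root; h(1) = 1.
Linear factors from roots: (θ).
Complete factorization: h(θ) = (θ)·(θ^3 + θ + 1).
Factor degrees with multiplicity: 1 + 3 = 4.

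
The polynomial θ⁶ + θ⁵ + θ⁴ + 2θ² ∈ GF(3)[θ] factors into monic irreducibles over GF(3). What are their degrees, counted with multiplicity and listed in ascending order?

Write f(θ) = θ⁶ + θ⁵ + θ⁴ + 2θ².
Roots in GF(3): f(0) = 0 → root; f(1) = 2; f(2) = 0 → root.
Linear factors from roots: (θ), (θ + 1).
Complete factorization: f(θ) = (θ)^2·(θ + 1)^2·(θ² + 2θ + 2).
Factor degrees with multiplicity: 1 + 1 + 1 + 1 + 2 = 6.

1, 1, 1, 1, 2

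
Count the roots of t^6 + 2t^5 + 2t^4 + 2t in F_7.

Write h(t) = t^6 + 2t^5 + 2t^4 + 2t.
Evaluate at each of the 7 elements of F_7:
h(0) = 0 → root; h(1) = 0 → root; h(2) = 3; h(3) = 4; h(4) = 0 → root; h(5) = 0 → root; h(6) = 6.
Roots: {0, 1, 4, 5}.

4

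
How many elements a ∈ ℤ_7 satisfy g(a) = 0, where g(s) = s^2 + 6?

Evaluate at each of the 7 elements of ℤ_7:
g(0) = 6; g(1) = 0 → root; g(2) = 3; g(3) = 1; g(4) = 1; g(5) = 3; g(6) = 0 → root.
Roots: {1, 6}.

2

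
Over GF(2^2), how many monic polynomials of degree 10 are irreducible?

x^(4^10) − x is the product of all monic irreducibles of degree dividing 10; Möbius inversion gives N = (1/10) Σ μ(10/d)·4^d.
Divisors of 10: 1, 2, 5, 10; μ(10/d) for each: 1, -1, -1, 1.
Σ = 4^1 − 4^2 − 4^5 + 4^10 = 1047540.
N = 1047540/10 = 104754.

104754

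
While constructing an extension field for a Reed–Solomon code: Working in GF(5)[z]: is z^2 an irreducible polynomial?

No

Write f(z) = z^2.
Check for roots in GF(5): f(0) = 0 → root; f(1) = 1; f(2) = 4; f(3) = 4; f(4) = 1.
f(0) = 0, so (z) divides f(z); f is reducible.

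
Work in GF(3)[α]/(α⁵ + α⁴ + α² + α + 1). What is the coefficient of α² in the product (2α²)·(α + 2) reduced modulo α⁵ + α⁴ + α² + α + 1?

Multiply in GF(3)[α]: (2α²)·(α + 2) = 2α³ + α².
Reduced: 2α³ + α².

1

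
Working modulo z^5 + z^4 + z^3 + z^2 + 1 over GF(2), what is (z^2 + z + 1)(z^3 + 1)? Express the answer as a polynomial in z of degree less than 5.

Multiply in GF(2)[z]: (z^2 + z + 1)·(z^3 + 1) = z^5 + z^4 + z^3 + z^2 + z + 1.
Reduce using z^5 ≡ z^4 + z^3 + z^2 + 1 (mod z^5 + z^4 + z^3 + z^2 + 1).
Reduced: z.

z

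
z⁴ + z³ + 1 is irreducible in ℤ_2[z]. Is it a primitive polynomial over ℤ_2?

Write f(z) = z⁴ + z³ + 1.
|GF(2^4)^×| = 2^4 − 1 = 15. Prime factorization: 15 = 3·5.
f is primitive ⇔ z has order 15 in GF(2)[z]/(f), i.e. z^(15/q) ≠ 1 for each prime q | 15.
z^(5) mod f = z³ + z + 1.
z^(3) mod f = z³.
None equal 1, so z has full order 15; f is primitive.

Yes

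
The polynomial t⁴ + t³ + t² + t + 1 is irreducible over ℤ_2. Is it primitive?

Write f(t) = t⁴ + t³ + t² + t + 1.
|GF(2^4)^×| = 2^4 − 1 = 15. Prime factorization: 15 = 3·5.
f is primitive ⇔ t has order 15 in GF(2)[t]/(f), i.e. t^(15/q) ≠ 1 for each prime q | 15.
t^(5) mod f = 1
t^(3) mod f = t³.
Since t^(5) = 1, the order of t divides 5 < 15; not primitive.

No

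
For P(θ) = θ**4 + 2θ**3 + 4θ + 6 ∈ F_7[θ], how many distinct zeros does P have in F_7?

Evaluate at each of the 7 elements of F_7:
P(0) = 6; P(1) = 6; P(2) = 4; P(3) = 6; P(4) = 0 → root; P(5) = 5; P(6) = 1.
Roots: {4}.

1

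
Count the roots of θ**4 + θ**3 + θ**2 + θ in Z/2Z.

Write g(θ) = θ**4 + θ**3 + θ**2 + θ.
Evaluate at each of the 2 elements of Z/2Z:
g(0) = 0 → root; g(1) = 0 → root.
Roots: {0, 1}.

2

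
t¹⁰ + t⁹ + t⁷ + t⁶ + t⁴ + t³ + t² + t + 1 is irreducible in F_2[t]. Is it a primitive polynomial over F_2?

Yes

Write f(t) = t¹⁰ + t⁹ + t⁷ + t⁶ + t⁴ + t³ + t² + t + 1.
|GF(2^10)^×| = 2^10 − 1 = 1023. Prime factorization: 1023 = 3·11·31.
f is primitive ⇔ t has order 1023 in GF(2)[t]/(f), i.e. t^(1023/q) ≠ 1 for each prime q | 1023.
t^(341) mod f = t⁶ + t³ + t² + 1.
t^(93) mod f = t⁸ + t⁶ + t⁵ + t³ + t + 1.
t^(33) mod f = t⁸ + t⁶ + t⁵ + t⁴ + t.
None equal 1, so t has full order 1023; f is primitive.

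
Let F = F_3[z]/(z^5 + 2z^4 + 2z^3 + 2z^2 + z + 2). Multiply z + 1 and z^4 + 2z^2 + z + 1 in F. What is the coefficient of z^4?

Multiply in F_3[z]: (z + 1)·(z^4 + 2z^2 + z + 1) = z^5 + z^4 + 2z^3 + 2z + 1.
Reduce using z^5 ≡ z^4 + z^3 + z^2 + 2z + 1 (mod z^5 + 2z^4 + 2z^3 + 2z^2 + z + 2).
Reduced: 2z^4 + z^2 + z + 2.

2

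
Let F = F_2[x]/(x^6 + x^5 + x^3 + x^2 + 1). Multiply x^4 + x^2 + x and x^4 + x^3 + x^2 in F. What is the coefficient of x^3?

Multiply in F_2[x]: (x^4 + x^2 + x)·(x^4 + x^3 + x^2) = x^8 + x^7 + x^3.
Reduce using x^6 ≡ x^5 + x^3 + x^2 + 1 (mod x^6 + x^5 + x^3 + x^2 + 1).
Reduced: x^5 + x^4 + x^3 + x^2.

1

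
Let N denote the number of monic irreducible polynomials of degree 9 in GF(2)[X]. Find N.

x^(2^9) − x is the product of all monic irreducibles of degree dividing 9; Möbius inversion gives N = (1/9) Σ μ(9/d)·2^d.
Divisors of 9: 1, 3, 9; μ(9/d) for each: 0, -1, 1.
Σ = − 2^3 + 2^9 = 504.
N = 504/9 = 56.

56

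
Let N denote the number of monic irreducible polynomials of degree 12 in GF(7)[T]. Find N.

1153430600

x^(7^12) − x is the product of all monic irreducibles of degree dividing 12; Möbius inversion gives N = (1/12) Σ μ(12/d)·7^d.
Divisors of 12: 1, 2, 3, 4, 6, 12; μ(12/d) for each: 0, 1, 0, -1, -1, 1.
Σ = 7^2 − 7^4 − 7^6 + 7^12 = 13841167200.
N = 13841167200/12 = 1153430600.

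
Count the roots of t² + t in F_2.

Write h(t) = t² + t.
Evaluate at each of the 2 elements of F_2:
h(0) = 0 → root; h(1) = 0 → root.
Roots: {0, 1}.

2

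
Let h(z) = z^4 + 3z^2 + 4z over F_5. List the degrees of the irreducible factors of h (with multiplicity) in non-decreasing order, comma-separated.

1, 1, 1, 1

Roots in F_5: h(0) = 0 → root; h(1) = 3; h(2) = 1; h(3) = 0 → root; h(4) = 0 → root.
Linear factors from roots: (z), (z + 2), (z + 1).
Complete factorization: h(z) = (z)·(z + 1)·(z + 2)^2.
Factor degrees with multiplicity: 1 + 1 + 1 + 1 = 4.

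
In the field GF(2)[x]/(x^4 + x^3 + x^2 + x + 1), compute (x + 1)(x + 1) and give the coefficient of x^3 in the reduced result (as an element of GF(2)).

0

Multiply in GF(2)[x]: (x + 1)·(x + 1) = x^2 + 1.
Reduced: x^2 + 1.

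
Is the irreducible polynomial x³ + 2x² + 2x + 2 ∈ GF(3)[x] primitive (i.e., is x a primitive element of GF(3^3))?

No

Write f(x) = x³ + 2x² + 2x + 2.
|GF(3^3)^×| = 3^3 − 1 = 26. Prime factorization: 26 = 2·13.
f is primitive ⇔ x has order 26 in GF(3)[x]/(f), i.e. x^(26/q) ≠ 1 for each prime q | 26.
x^(13) mod f = 1
x^(2) mod f = x².
Since x^(13) = 1, the order of x divides 13 < 26; not primitive.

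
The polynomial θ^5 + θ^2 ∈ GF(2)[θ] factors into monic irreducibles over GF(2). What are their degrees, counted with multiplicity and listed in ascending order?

1, 1, 1, 2

Write g(θ) = θ^5 + θ^2.
Roots in GF(2): g(0) = 0 → root; g(1) = 0 → root.
Linear factors from roots: (θ), (θ + 1).
Complete factorization: g(θ) = (θ + 1)·(θ)^2·(θ^2 + θ + 1).
Factor degrees with multiplicity: 1 + 1 + 1 + 2 = 5.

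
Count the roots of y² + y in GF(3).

2

Write h(y) = y² + y.
Evaluate at each of the 3 elements of GF(3):
h(0) = 0 → root; h(1) = 2; h(2) = 0 → root.
Roots: {0, 2}.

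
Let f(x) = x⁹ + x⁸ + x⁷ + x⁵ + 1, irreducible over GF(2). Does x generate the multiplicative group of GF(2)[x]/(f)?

|GF(2^9)^×| = 2^9 − 1 = 511. Prime factorization: 511 = 7·73.
f is primitive ⇔ x has order 511 in GF(2)[x]/(f), i.e. x^(511/q) ≠ 1 for each prime q | 511.
x^(73) mod f = 1
x^(7) mod f = x⁷.
Since x^(73) = 1, the order of x divides 73 < 511; not primitive.

No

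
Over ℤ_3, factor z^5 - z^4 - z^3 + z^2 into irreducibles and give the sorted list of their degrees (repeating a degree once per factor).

1, 1, 1, 1, 1

Write f(z) = z^5 - z^4 - z^3 + z^2.
Roots in ℤ_3: f(0) = 0 → root; f(1) = 0 → root; f(2) = 0 → root.
Linear factors from roots: (z), (z - 1), (z + 1).
Complete factorization: f(z) = (z + 1)·(z)^2·(z - 1)^2.
Factor degrees with multiplicity: 1 + 1 + 1 + 1 + 1 = 5.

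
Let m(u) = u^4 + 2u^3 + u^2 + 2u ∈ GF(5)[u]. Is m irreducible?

No

Check for roots in GF(5): m(0) = 0 → root; m(1) = 1; m(2) = 0 → root; m(3) = 0 → root; m(4) = 3.
m(0) = 0, so (u) divides m(u); m is reducible.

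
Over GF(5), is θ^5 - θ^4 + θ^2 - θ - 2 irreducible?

Yes

Write f(θ) = θ^5 - θ^4 + θ^2 - θ - 2.
Check for roots in GF(5): f(0) = 3; f(1) = 3; f(2) = 1; f(3) = 1; f(4) = 3.
No roots, so no linear factors.
Degree-2 irreducible divisors: test the 10 monic irreducibles of degree 2 over GF(5).
None of them divide f (all give nonzero remainder).
No irreducible factor of degree ≤ 2 exists, so f is irreducible over GF(5).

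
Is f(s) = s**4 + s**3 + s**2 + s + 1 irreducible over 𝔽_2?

Check for roots in 𝔽_2: f(0) = 1; f(1) = 1.
No roots, so no linear factors.
Monic irreducibles of degree 2 over GF(2): s**2 + s + 1.
None of them divide f (all give nonzero remainder).
No irreducible factor of degree ≤ 2 exists, so f is irreducible over GF(2).

Yes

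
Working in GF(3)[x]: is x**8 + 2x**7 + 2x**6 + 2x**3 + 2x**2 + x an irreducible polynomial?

No

Write m(x) = x**8 + 2x**7 + 2x**6 + 2x**3 + 2x**2 + x.
Check for roots in GF(3): m(0) = 0 → root; m(1) = 1; m(2) = 0 → root.
m(0) = 0, so (x) divides m(x); m is reducible.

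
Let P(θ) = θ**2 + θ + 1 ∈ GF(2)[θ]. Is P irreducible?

Check for roots in GF(2): P(0) = 1; P(1) = 1.
No roots. A degree-2 polynomial over a field with no linear factor is irreducible.

Yes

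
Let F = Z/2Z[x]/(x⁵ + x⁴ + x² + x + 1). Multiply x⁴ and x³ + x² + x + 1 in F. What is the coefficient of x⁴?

1

Multiply in Z/2Z[x]: (x⁴)·(x³ + x² + x + 1) = x⁷ + x⁶ + x⁵ + x⁴.
Reduce using x⁵ ≡ x⁴ + x² + x + 1 (mod x⁵ + x⁴ + x² + x + 1).
Reduced: x⁴ + x³ + x + 1.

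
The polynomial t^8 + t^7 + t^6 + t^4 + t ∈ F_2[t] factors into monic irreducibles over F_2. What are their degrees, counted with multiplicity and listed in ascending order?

1, 2, 2, 3

Write g(t) = t^8 + t^7 + t^6 + t^4 + t.
Roots in F_2: g(0) = 0 → root; g(1) = 1.
Linear factors from roots: (t).
Complete factorization: g(t) = (t)·(t^2 + t + 1)^2·(t^3 + t^2 + 1).
Factor degrees with multiplicity: 1 + 2 + 2 + 3 = 8.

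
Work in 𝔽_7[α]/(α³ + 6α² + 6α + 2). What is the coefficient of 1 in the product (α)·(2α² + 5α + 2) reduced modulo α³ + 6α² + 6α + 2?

Multiply in 𝔽_7[α]: (α)·(2α² + 5α + 2) = 2α³ + 5α² + 2α.
Reduce using α³ ≡ α² + α + 5 (mod α³ + 6α² + 6α + 2).
Reduced: 4α + 3.

3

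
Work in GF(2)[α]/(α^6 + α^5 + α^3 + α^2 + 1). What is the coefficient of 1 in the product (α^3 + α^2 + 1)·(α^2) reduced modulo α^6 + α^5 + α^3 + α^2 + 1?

Multiply in GF(2)[α]: (α^3 + α^2 + 1)·(α^2) = α^5 + α^4 + α^2.
Reduced: α^5 + α^4 + α^2.

0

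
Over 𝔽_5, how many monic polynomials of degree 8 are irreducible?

48750

x^(5^8) − x is the product of all monic irreducibles of degree dividing 8; Möbius inversion gives N = (1/8) Σ μ(8/d)·5^d.
Divisors of 8: 1, 2, 4, 8; μ(8/d) for each: 0, 0, -1, 1.
Σ = − 5^4 + 5^8 = 390000.
N = 390000/8 = 48750.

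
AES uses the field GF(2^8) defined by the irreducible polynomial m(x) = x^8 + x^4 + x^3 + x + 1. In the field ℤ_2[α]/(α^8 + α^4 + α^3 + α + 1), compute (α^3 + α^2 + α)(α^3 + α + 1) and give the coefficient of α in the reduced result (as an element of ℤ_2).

Multiply in ℤ_2[α]: (α^3 + α^2 + α)·(α^3 + α + 1) = α^6 + α^5 + α.
Reduced: α^6 + α^5 + α.

1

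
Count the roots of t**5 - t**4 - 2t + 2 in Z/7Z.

Write g(t) = t**5 - t**4 - 2t + 2.
Evaluate at each of the 7 elements of Z/7Z:
g(0) = 2; g(1) = 0 → root; g(2) = 0 → root; g(3) = 4; g(4) = 6; g(5) = 0 → root; g(6) = 2.
Roots: {1, 2, 5}.

3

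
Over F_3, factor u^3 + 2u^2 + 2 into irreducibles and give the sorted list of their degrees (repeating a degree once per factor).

Write f(u) = u^3 + 2u^2 + 2.
Roots in F_3: f(0) = 2; f(1) = 2; f(2) = 0 → root.
Linear factors from roots: (u + 1).
Complete factorization: f(u) = (u + 1)·(u^2 + u + 2).
Factor degrees with multiplicity: 1 + 2 = 3.

1, 2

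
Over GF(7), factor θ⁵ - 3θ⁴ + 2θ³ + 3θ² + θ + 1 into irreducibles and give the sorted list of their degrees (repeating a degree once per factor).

2, 3

Write f(θ) = θ⁵ - 3θ⁴ + 2θ³ + 3θ² + θ + 1.
Complete factorization: f(θ) = (θ² + 3θ + 1)·(θ³ + θ² - 2θ + 1).
Factor degrees with multiplicity: 2 + 3 = 5.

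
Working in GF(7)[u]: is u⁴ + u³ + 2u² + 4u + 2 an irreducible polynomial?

Write g(u) = u⁴ + u³ + 2u² + 4u + 2.
Check for roots in GF(7): g(0) = 2; g(1) = 3; g(2) = 0 → root; g(3) = 0 → root; g(4) = 6; g(5) = 3; g(6) = 0 → root.
g(2) = 0, so (u − 2) divides g(u); g is reducible.

No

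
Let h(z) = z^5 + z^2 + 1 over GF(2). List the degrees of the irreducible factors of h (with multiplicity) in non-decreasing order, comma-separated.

Roots in GF(2): h(0) = 1; h(1) = 1.
Complete factorization: h(z) = (z^5 + z^2 + 1).
Factor degrees with multiplicity: 5 = 5.

5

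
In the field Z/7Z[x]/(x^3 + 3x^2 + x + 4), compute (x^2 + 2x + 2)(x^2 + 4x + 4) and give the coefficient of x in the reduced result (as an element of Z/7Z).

2

Multiply in Z/7Z[x]: (x^2 + 2x + 2)·(x^2 + 4x + 4) = x^4 + 6x^3 + 2x + 1.
Reduce using x^3 ≡ 4x^2 + 6x + 3 (mod x^3 + 3x^2 + x + 4).
Reduced: 4x^2 + 2x + 3.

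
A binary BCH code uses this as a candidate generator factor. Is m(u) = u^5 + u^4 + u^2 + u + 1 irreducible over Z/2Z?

Yes

Check for roots in Z/2Z: m(0) = 1; m(1) = 1.
No roots, so no linear factors.
Monic irreducibles of degree 2 over GF(2): u^2 + u + 1.
None of them divide m (all give nonzero remainder).
No irreducible factor of degree ≤ 2 exists, so m is irreducible over GF(2).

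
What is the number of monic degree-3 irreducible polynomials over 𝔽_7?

Gauss's count: N_{7}(3) = (1/3) Σ_{d|3} μ(3/d)·7^d.
Divisors of 3: 1, 3; μ(3/d) for each: -1, 1.
Σ = − 7^1 + 7^3 = 336.
N = 336/3 = 112.

112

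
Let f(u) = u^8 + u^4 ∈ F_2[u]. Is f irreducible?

Check for roots in F_2: f(0) = 0 → root; f(1) = 0 → root.
f(0) = 0, so (u) divides f(u); f is reducible.

No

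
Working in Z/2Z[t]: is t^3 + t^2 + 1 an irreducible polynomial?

Yes

Write g(t) = t^3 + t^2 + 1.
Check for roots in Z/2Z: g(0) = 1; g(1) = 1.
No roots. A degree-3 polynomial over a field with no linear factor is irreducible.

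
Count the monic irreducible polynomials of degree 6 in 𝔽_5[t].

The number of monic irreducibles of degree 6 over GF(5) is (1/6)·Σ_{d∣6} μ(6/d) 5^d.
Divisors of 6: 1, 2, 3, 6; μ(6/d) for each: 1, -1, -1, 1.
Σ = 5^1 − 5^2 − 5^3 + 5^6 = 15480.
N = 15480/6 = 2580.

2580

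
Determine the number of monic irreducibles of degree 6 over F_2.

9

The number of monic irreducibles of degree 6 over GF(2) is (1/6)·Σ_{d∣6} μ(6/d) 2^d.
Divisors of 6: 1, 2, 3, 6; μ(6/d) for each: 1, -1, -1, 1.
Σ = 2^1 − 2^2 − 2^3 + 2^6 = 54.
N = 54/6 = 9.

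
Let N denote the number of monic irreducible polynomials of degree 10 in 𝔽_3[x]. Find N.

By the necklace-counting formula, N_3(10) = (1/10) Σ_{d|10} μ(10/d)·3^d.
Divisors of 10: 1, 2, 5, 10; μ(10/d) for each: 1, -1, -1, 1.
Σ = 3^1 − 3^2 − 3^5 + 3^10 = 58800.
N = 58800/10 = 5880.

5880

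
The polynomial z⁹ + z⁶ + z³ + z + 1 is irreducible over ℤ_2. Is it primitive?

Write f(z) = z⁹ + z⁶ + z³ + z + 1.
|GF(2^9)^×| = 2^9 − 1 = 511. Prime factorization: 511 = 7·73.
f is primitive ⇔ z has order 511 in GF(2)[z]/(f), i.e. z^(511/q) ≠ 1 for each prime q | 511.
z^(73) mod f = 1
z^(7) mod f = z⁷.
Since z^(73) = 1, the order of z divides 73 < 511; not primitive.

No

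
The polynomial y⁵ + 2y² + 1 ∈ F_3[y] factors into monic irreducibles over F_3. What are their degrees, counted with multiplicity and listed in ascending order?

Write h(y) = y⁵ + 2y² + 1.
Roots in F_3: h(0) = 1; h(1) = 1; h(2) = 2.
Complete factorization: h(y) = (y² + y + 2)·(y³ + 2y² + 2y + 2).
Factor degrees with multiplicity: 2 + 3 = 5.

2, 3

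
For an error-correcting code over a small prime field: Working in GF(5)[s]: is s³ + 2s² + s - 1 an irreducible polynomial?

Write h(s) = s³ + 2s² + s - 1.
Check for roots in GF(5): h(0) = 4; h(1) = 3; h(2) = 2; h(3) = 2; h(4) = 4.
No roots. A degree-3 polynomial over a field with no linear factor is irreducible.

Yes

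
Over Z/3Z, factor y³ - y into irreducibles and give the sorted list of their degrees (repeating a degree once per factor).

1, 1, 1

Write g(y) = y³ - y.
Roots in Z/3Z: g(0) = 0 → root; g(1) = 0 → root; g(2) = 0 → root.
Linear factors from roots: (y), (y - 1), (y + 1).
Complete factorization: g(y) = (y)·(y + 1)·(y - 1).
Factor degrees with multiplicity: 1 + 1 + 1 = 3.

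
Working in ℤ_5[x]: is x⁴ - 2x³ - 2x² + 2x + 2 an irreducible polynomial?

Yes

Write f(x) = x⁴ - 2x³ - 2x² + 2x + 2.
Check for roots in ℤ_5: f(0) = 2; f(1) = 1; f(2) = 3; f(3) = 2; f(4) = 1.
No roots, so no linear factors.
Degree-2 irreducible divisors: test the 10 monic irreducibles of degree 2 over GF(5).
None of them divide f (all give nonzero remainder).
No irreducible factor of degree ≤ 2 exists, so f is irreducible over GF(5).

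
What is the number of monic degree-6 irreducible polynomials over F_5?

Gauss's count: N_{5}(6) = (1/6) Σ_{d|6} μ(6/d)·5^d.
Divisors of 6: 1, 2, 3, 6; μ(6/d) for each: 1, -1, -1, 1.
Σ = 5^1 − 5^2 − 5^3 + 5^6 = 15480.
N = 15480/6 = 2580.

2580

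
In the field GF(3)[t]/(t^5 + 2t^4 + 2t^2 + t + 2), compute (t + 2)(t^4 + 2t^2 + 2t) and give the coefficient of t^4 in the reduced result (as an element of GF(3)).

0

Multiply in GF(3)[t]: (t + 2)·(t^4 + 2t^2 + 2t) = t^5 + 2t^4 + 2t^3 + t.
Reduce using t^5 ≡ t^4 + t^2 + 2t + 1 (mod t^5 + 2t^4 + 2t^2 + t + 2).
Reduced: 2t^3 + t^2 + 1.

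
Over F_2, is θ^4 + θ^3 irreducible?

No

Write h(θ) = θ^4 + θ^3.
Check for roots in F_2: h(0) = 0 → root; h(1) = 0 → root.
h(0) = 0, so (θ) divides h(θ); h is reducible.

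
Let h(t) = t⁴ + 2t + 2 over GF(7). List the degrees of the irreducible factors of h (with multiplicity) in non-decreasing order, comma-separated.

Linear factors from roots: (t + 3), (t + 2).
Complete factorization: h(t) = (t + 2)·(t + 3)·(t² + 2t - 2).
Factor degrees with multiplicity: 1 + 1 + 2 = 4.

1, 1, 2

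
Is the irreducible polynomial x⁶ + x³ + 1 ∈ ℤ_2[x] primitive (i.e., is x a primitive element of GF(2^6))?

No

Write f(x) = x⁶ + x³ + 1.
|GF(2^6)^×| = 2^6 − 1 = 63. Prime factorization: 63 = 3^2·7.
f is primitive ⇔ x has order 63 in GF(2)[x]/(f), i.e. x^(63/q) ≠ 1 for each prime q | 63.
x^(21) mod f = x³.
x^(9) mod f = 1
Since x^(9) = 1, the order of x divides 9 < 63; not primitive.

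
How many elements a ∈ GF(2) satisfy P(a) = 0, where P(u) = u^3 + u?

Evaluate at each of the 2 elements of GF(2):
P(0) = 0 → root; P(1) = 0 → root.
Roots: {0, 1}.

2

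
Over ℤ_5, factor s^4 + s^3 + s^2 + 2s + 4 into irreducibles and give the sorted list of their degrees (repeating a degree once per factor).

Write g(s) = s^4 + s^3 + s^2 + 2s + 4.
Roots in ℤ_5: g(0) = 4; g(1) = 4; g(2) = 1; g(3) = 2; g(4) = 3.
Complete factorization: g(s) = (s^4 + s^3 + s^2 + 2s + 4).
Factor degrees with multiplicity: 4 = 4.

4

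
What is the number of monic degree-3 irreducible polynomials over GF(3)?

x^(3^3) − x is the product of all monic irreducibles of degree dividing 3; Möbius inversion gives N = (1/3) Σ μ(3/d)·3^d.
Divisors of 3: 1, 3; μ(3/d) for each: -1, 1.
Σ = − 3^1 + 3^3 = 24.
N = 24/3 = 8.

8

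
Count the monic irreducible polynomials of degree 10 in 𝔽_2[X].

99

By the necklace-counting formula, N_2(10) = (1/10) Σ_{d|10} μ(10/d)·2^d.
Divisors of 10: 1, 2, 5, 10; μ(10/d) for each: 1, -1, -1, 1.
Σ = 2^1 − 2^2 − 2^5 + 2^10 = 990.
N = 990/10 = 99.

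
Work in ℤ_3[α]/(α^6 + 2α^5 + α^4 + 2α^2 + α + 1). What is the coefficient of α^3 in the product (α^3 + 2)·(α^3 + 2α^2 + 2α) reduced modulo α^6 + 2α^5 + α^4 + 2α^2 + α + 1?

Multiply in ℤ_3[α]: (α^3 + 2)·(α^3 + 2α^2 + 2α) = α^6 + 2α^5 + 2α^4 + 2α^3 + α^2 + α.
Reduce using α^6 ≡ α^5 + 2α^4 + α^2 + 2α + 2 (mod α^6 + 2α^5 + α^4 + 2α^2 + α + 1).
Reduced: α^4 + 2α^3 + 2α^2 + 2.

2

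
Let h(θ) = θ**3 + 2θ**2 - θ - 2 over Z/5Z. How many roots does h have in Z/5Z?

Evaluate at each of the 5 elements of Z/5Z:
h(0) = 3; h(1) = 0 → root; h(2) = 2; h(3) = 0 → root; h(4) = 0 → root.
Roots: {1, 3, 4}.

3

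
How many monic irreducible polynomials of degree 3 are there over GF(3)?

8

Gauss's count: N_{3}(3) = (1/3) Σ_{d|3} μ(3/d)·3^d.
Divisors of 3: 1, 3; μ(3/d) for each: -1, 1.
Σ = − 3^1 + 3^3 = 24.
N = 24/3 = 8.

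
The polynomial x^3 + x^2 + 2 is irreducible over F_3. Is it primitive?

Write f(x) = x^3 + x^2 + 2.
|GF(3^3)^×| = 3^3 − 1 = 26. Prime factorization: 26 = 2·13.
f is primitive ⇔ x has order 26 in GF(3)[x]/(f), i.e. x^(26/q) ≠ 1 for each prime q | 26.
x^(13) mod f = 1
x^(2) mod f = x^2.
Since x^(13) = 1, the order of x divides 13 < 26; not primitive.

No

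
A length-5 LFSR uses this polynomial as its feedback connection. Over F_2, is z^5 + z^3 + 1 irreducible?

Write f(z) = z^5 + z^3 + 1.
Check for roots in F_2: f(0) = 1; f(1) = 1.
No roots, so no linear factors.
Monic irreducibles of degree 2 over GF(2): z^2 + z + 1.
None of them divide f (all give nonzero remainder).
No irreducible factor of degree ≤ 2 exists, so f is irreducible over GF(2).

Yes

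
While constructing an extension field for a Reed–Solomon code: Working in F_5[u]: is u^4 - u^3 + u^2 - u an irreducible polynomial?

No

Write f(u) = u^4 - u^3 + u^2 - u.
Check for roots in F_5: f(0) = 0 → root; f(1) = 0 → root; f(2) = 0 → root; f(3) = 0 → root; f(4) = 4.
f(0) = 0, so (u) divides f(u); f is reducible.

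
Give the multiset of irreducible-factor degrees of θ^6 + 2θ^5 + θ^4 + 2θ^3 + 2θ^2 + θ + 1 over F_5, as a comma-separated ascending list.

1, 1, 2, 2

Write h(θ) = θ^6 + 2θ^5 + θ^4 + 2θ^3 + 2θ^2 + θ + 1.
Roots in F_5: h(0) = 1; h(1) = 0 → root; h(2) = 1; h(3) = 2; h(4) = 0 → root.
Linear factors from roots: (θ - 1), (θ + 1).
Complete factorization: h(θ) = (θ + 1)·(θ - 1)·(θ^2 - 2θ - 1)·(θ^2 - θ + 1).
Factor degrees with multiplicity: 1 + 1 + 2 + 2 = 6.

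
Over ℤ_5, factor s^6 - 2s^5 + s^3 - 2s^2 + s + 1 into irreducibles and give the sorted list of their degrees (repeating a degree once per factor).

Write h(s) = s^6 - 2s^5 + s^3 - 2s^2 + s + 1.
Roots in ℤ_5: h(0) = 1; h(1) = 0 → root; h(2) = 3; h(3) = 1; h(4) = 0 → root.
Linear factors from roots: (s - 1), (s + 1).
Complete factorization: h(s) = (s + 1)·(s - 1)·(s^2 - 2)·(s^2 - 2s - 2).
Factor degrees with multiplicity: 1 + 1 + 2 + 2 = 6.

1, 1, 2, 2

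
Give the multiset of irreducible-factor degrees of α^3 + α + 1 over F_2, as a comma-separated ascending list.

3

Write f(α) = α^3 + α + 1.
Roots in F_2: f(0) = 1; f(1) = 1.
Complete factorization: f(α) = (α^3 + α + 1).
Factor degrees with multiplicity: 3 = 3.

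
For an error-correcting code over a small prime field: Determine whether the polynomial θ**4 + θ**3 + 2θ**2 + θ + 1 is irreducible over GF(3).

No

Write g(θ) = θ**4 + θ**3 + 2θ**2 + θ + 1.
Check for roots in GF(3): g(0) = 1; g(1) = 0 → root; g(2) = 2.
g(1) = 0, so (θ − 1) divides g(θ); g is reducible.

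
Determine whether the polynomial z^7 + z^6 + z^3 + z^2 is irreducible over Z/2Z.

No

Write f(z) = z^7 + z^6 + z^3 + z^2.
Check for roots in Z/2Z: f(0) = 0 → root; f(1) = 0 → root.
f(0) = 0, so (z) divides f(z); f is reducible.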